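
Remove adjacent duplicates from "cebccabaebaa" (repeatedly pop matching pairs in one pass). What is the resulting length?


Input: cebccabaebaa
Stack-based adjacent duplicate removal:
  Read 'c': push. Stack: c
  Read 'e': push. Stack: ce
  Read 'b': push. Stack: ceb
  Read 'c': push. Stack: cebc
  Read 'c': matches stack top 'c' => pop. Stack: ceb
  Read 'a': push. Stack: ceba
  Read 'b': push. Stack: cebab
  Read 'a': push. Stack: cebaba
  Read 'e': push. Stack: cebabae
  Read 'b': push. Stack: cebabaeb
  Read 'a': push. Stack: cebabaeba
  Read 'a': matches stack top 'a' => pop. Stack: cebabaeb
Final stack: "cebabaeb" (length 8)

8


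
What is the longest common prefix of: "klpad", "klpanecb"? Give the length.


Words: klpad, klpanecb
  Position 0: all 'k' => match
  Position 1: all 'l' => match
  Position 2: all 'p' => match
  Position 3: all 'a' => match
  Position 4: ('d', 'n') => mismatch, stop
LCP = "klpa" (length 4)

4


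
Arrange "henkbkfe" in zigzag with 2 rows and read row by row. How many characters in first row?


Zigzag "henkbkfe" into 2 rows:
Placing characters:
  'h' => row 0
  'e' => row 1
  'n' => row 0
  'k' => row 1
  'b' => row 0
  'k' => row 1
  'f' => row 0
  'e' => row 1
Rows:
  Row 0: "hnbf"
  Row 1: "ekke"
First row length: 4

4


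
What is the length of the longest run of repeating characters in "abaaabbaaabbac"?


Input: "abaaabbaaabbac"
Scanning for longest run:
  Position 1 ('b'): new char, reset run to 1
  Position 2 ('a'): new char, reset run to 1
  Position 3 ('a'): continues run of 'a', length=2
  Position 4 ('a'): continues run of 'a', length=3
  Position 5 ('b'): new char, reset run to 1
  Position 6 ('b'): continues run of 'b', length=2
  Position 7 ('a'): new char, reset run to 1
  Position 8 ('a'): continues run of 'a', length=2
  Position 9 ('a'): continues run of 'a', length=3
  Position 10 ('b'): new char, reset run to 1
  Position 11 ('b'): continues run of 'b', length=2
  Position 12 ('a'): new char, reset run to 1
  Position 13 ('c'): new char, reset run to 1
Longest run: 'a' with length 3

3


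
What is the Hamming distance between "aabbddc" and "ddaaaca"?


Comparing "aabbddc" and "ddaaaca" position by position:
  Position 0: 'a' vs 'd' => differ
  Position 1: 'a' vs 'd' => differ
  Position 2: 'b' vs 'a' => differ
  Position 3: 'b' vs 'a' => differ
  Position 4: 'd' vs 'a' => differ
  Position 5: 'd' vs 'c' => differ
  Position 6: 'c' vs 'a' => differ
Total differences (Hamming distance): 7

7


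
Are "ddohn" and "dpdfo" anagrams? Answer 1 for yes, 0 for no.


Strings: "ddohn", "dpdfo"
Sorted first:  ddhno
Sorted second: ddfop
Differ at position 2: 'h' vs 'f' => not anagrams

0


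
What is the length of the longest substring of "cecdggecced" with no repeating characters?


Input: "cecdggecced"
Sliding window (track last position of each char):
  Position 0 ('c'): window [0,0] length 1 -- new best
  Position 1 ('e'): window [0,1] length 2 -- new best
  Position 2 ('c'): repeat (last at 0), move window start to 1
  Position 2 ('c'): window [1,2] length 2
  Position 3 ('d'): window [1,3] length 3 -- new best
  Position 4 ('g'): window [1,4] length 4 -- new best
  Position 5 ('g'): repeat (last at 4), move window start to 5
  Position 5 ('g'): window [5,5] length 1
  Position 6 ('e'): window [5,6] length 2
  Position 7 ('c'): window [5,7] length 3
  Position 8 ('c'): repeat (last at 7), move window start to 8
  Position 8 ('c'): window [8,8] length 1
  Position 9 ('e'): window [8,9] length 2
  Position 10 ('d'): window [8,10] length 3
Longest substring with no repeats: "ecdg" with length 4

4


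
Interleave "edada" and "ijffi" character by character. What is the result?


Interleaving "edada" and "ijffi":
  Position 0: 'e' from first, 'i' from second => "ei"
  Position 1: 'd' from first, 'j' from second => "dj"
  Position 2: 'a' from first, 'f' from second => "af"
  Position 3: 'd' from first, 'f' from second => "df"
  Position 4: 'a' from first, 'i' from second => "ai"
Result: eidjafdfai

eidjafdfai


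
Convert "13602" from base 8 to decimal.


Input: "13602" in base 8
Positional expansion:
  Digit '1' (value 1) x 8^4 = 4096
  Digit '3' (value 3) x 8^3 = 1536
  Digit '6' (value 6) x 8^2 = 384
  Digit '0' (value 0) x 8^1 = 0
  Digit '2' (value 2) x 8^0 = 2
Sum = 6018

6018


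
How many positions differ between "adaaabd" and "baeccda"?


Comparing "adaaabd" and "baeccda" position by position:
  Position 0: 'a' vs 'b' => DIFFER
  Position 1: 'd' vs 'a' => DIFFER
  Position 2: 'a' vs 'e' => DIFFER
  Position 3: 'a' vs 'c' => DIFFER
  Position 4: 'a' vs 'c' => DIFFER
  Position 5: 'b' vs 'd' => DIFFER
  Position 6: 'd' vs 'a' => DIFFER
Positions that differ: 7

7


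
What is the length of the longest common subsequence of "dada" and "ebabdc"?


LCS of "dada" and "ebabdc"
DP table:
           e    b    a    b    d    c
      0    0    0    0    0    0    0
  d   0    0    0    0    0    1    1
  a   0    0    0    1    1    1    1
  d   0    0    0    1    1    2    2
  a   0    0    0    1    1    2    2
LCS length = dp[4][6] = 2

2


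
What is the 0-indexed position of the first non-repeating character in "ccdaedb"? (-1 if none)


Input: ccdaedb
Character frequencies:
  'a': 1
  'b': 1
  'c': 2
  'd': 2
  'e': 1
Scanning left to right for freq == 1:
  Position 0 ('c'): freq=2, skip
  Position 1 ('c'): freq=2, skip
  Position 2 ('d'): freq=2, skip
  Position 3 ('a'): unique! => answer = 3

3


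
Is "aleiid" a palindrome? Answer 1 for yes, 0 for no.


Input: aleiid
Reversed: diiela
  Compare pos 0 ('a') with pos 5 ('d'): MISMATCH
  Compare pos 1 ('l') with pos 4 ('i'): MISMATCH
  Compare pos 2 ('e') with pos 3 ('i'): MISMATCH
Result: not a palindrome

0


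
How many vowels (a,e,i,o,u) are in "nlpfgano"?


Input: nlpfgano
Checking each character:
  'n' at position 0: consonant
  'l' at position 1: consonant
  'p' at position 2: consonant
  'f' at position 3: consonant
  'g' at position 4: consonant
  'a' at position 5: vowel (running total: 1)
  'n' at position 6: consonant
  'o' at position 7: vowel (running total: 2)
Total vowels: 2

2


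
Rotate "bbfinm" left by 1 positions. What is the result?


Input: "bbfinm", rotate left by 1
First 1 characters: "b"
Remaining characters: "bfinm"
Concatenate remaining + first: "bfinm" + "b" = "bfinmb"

bfinmb


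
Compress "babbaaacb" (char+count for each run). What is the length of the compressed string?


Input: babbaaacb
Runs:
  'b' x 1 => "b1"
  'a' x 1 => "a1"
  'b' x 2 => "b2"
  'a' x 3 => "a3"
  'c' x 1 => "c1"
  'b' x 1 => "b1"
Compressed: "b1a1b2a3c1b1"
Compressed length: 12

12


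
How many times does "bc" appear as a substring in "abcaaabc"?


Searching for "bc" in "abcaaabc"
Scanning each position:
  Position 0: "ab" => no
  Position 1: "bc" => MATCH
  Position 2: "ca" => no
  Position 3: "aa" => no
  Position 4: "aa" => no
  Position 5: "ab" => no
  Position 6: "bc" => MATCH
Total occurrences: 2

2


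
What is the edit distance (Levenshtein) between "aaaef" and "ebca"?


Computing edit distance: "aaaef" -> "ebca"
DP table:
           e    b    c    a
      0    1    2    3    4
  a   1    1    2    3    3
  a   2    2    2    3    3
  a   3    3    3    3    3
  e   4    3    4    4    4
  f   5    4    4    5    5
Edit distance = dp[5][4] = 5

5


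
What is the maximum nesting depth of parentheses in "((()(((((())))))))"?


Input: "((()(((((())))))))"
Tracking depth:
  Position 0 '(': depth becomes 1
  Position 1 '(': depth becomes 2
  Position 2 '(': depth becomes 3
  Position 3 ')': depth becomes 2
  Position 4 '(': depth becomes 3
  Position 5 '(': depth becomes 4
  Position 6 '(': depth becomes 5
  Position 7 '(': depth becomes 6
  Position 8 '(': depth becomes 7
  Position 9 '(': depth becomes 8
  Position 10 ')': depth becomes 7
  Position 11 ')': depth becomes 6
  Position 12 ')': depth becomes 5
  Position 13 ')': depth becomes 4
  Position 14 ')': depth becomes 3
  Position 15 ')': depth becomes 2
  Position 16 ')': depth becomes 1
  Position 17 ')': depth becomes 0
Maximum depth reached: 8

8


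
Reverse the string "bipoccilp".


Input: bipoccilp
Reading characters right to left:
  Position 8: 'p'
  Position 7: 'l'
  Position 6: 'i'
  Position 5: 'c'
  Position 4: 'c'
  Position 3: 'o'
  Position 2: 'p'
  Position 1: 'i'
  Position 0: 'b'
Reversed: pliccopib

pliccopib


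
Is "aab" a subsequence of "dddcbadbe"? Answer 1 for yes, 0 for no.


Check if "aab" is a subsequence of "dddcbadbe"
Greedy scan:
  Position 0 ('d'): no match needed
  Position 1 ('d'): no match needed
  Position 2 ('d'): no match needed
  Position 3 ('c'): no match needed
  Position 4 ('b'): no match needed
  Position 5 ('a'): matches sub[0] = 'a'
  Position 6 ('d'): no match needed
  Position 7 ('b'): no match needed
  Position 8 ('e'): no match needed
Only matched 1/3 characters => not a subsequence

0


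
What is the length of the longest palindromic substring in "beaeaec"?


Input: "beaeaec"
Checking substrings for palindromes:
  [1:6] "eaeae" (len 5) => palindrome
  [1:4] "eae" (len 3) => palindrome
  [2:5] "aea" (len 3) => palindrome
  [3:6] "eae" (len 3) => palindrome
Longest palindromic substring: "eaeae" with length 5

5


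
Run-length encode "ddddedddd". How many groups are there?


Input: ddddedddd
Scanning for consecutive runs:
  Group 1: 'd' x 4 (positions 0-3)
  Group 2: 'e' x 1 (positions 4-4)
  Group 3: 'd' x 4 (positions 5-8)
Total groups: 3

3


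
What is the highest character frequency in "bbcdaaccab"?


Input: bbcdaaccab
Character counts:
  'a': 3
  'b': 3
  'c': 3
  'd': 1
Maximum frequency: 3

3


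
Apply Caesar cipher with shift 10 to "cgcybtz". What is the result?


Caesar cipher: shift "cgcybtz" by 10
  'c' (pos 2) + 10 = pos 12 = 'm'
  'g' (pos 6) + 10 = pos 16 = 'q'
  'c' (pos 2) + 10 = pos 12 = 'm'
  'y' (pos 24) + 10 = pos 8 = 'i'
  'b' (pos 1) + 10 = pos 11 = 'l'
  't' (pos 19) + 10 = pos 3 = 'd'
  'z' (pos 25) + 10 = pos 9 = 'j'
Result: mqmildj

mqmildj


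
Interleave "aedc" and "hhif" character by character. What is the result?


Interleaving "aedc" and "hhif":
  Position 0: 'a' from first, 'h' from second => "ah"
  Position 1: 'e' from first, 'h' from second => "eh"
  Position 2: 'd' from first, 'i' from second => "di"
  Position 3: 'c' from first, 'f' from second => "cf"
Result: ahehdicf

ahehdicf


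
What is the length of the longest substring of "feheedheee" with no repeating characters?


Input: "feheedheee"
Sliding window (track last position of each char):
  Position 0 ('f'): window [0,0] length 1 -- new best
  Position 1 ('e'): window [0,1] length 2 -- new best
  Position 2 ('h'): window [0,2] length 3 -- new best
  Position 3 ('e'): repeat (last at 1), move window start to 2
  Position 3 ('e'): window [2,3] length 2
  Position 4 ('e'): repeat (last at 3), move window start to 4
  Position 4 ('e'): window [4,4] length 1
  Position 5 ('d'): window [4,5] length 2
  Position 6 ('h'): window [4,6] length 3
  Position 7 ('e'): repeat (last at 4), move window start to 5
  Position 7 ('e'): window [5,7] length 3
  Position 8 ('e'): repeat (last at 7), move window start to 8
  Position 8 ('e'): window [8,8] length 1
  Position 9 ('e'): repeat (last at 8), move window start to 9
  Position 9 ('e'): window [9,9] length 1
Longest substring with no repeats: "feh" with length 3

3


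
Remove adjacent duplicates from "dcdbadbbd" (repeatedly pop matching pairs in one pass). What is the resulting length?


Input: dcdbadbbd
Stack-based adjacent duplicate removal:
  Read 'd': push. Stack: d
  Read 'c': push. Stack: dc
  Read 'd': push. Stack: dcd
  Read 'b': push. Stack: dcdb
  Read 'a': push. Stack: dcdba
  Read 'd': push. Stack: dcdbad
  Read 'b': push. Stack: dcdbadb
  Read 'b': matches stack top 'b' => pop. Stack: dcdbad
  Read 'd': matches stack top 'd' => pop. Stack: dcdba
Final stack: "dcdba" (length 5)

5


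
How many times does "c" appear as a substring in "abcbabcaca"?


Searching for "c" in "abcbabcaca"
Scanning each position:
  Position 0: "a" => no
  Position 1: "b" => no
  Position 2: "c" => MATCH
  Position 3: "b" => no
  Position 4: "a" => no
  Position 5: "b" => no
  Position 6: "c" => MATCH
  Position 7: "a" => no
  Position 8: "c" => MATCH
  Position 9: "a" => no
Total occurrences: 3

3


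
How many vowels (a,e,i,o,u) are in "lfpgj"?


Input: lfpgj
Checking each character:
  'l' at position 0: consonant
  'f' at position 1: consonant
  'p' at position 2: consonant
  'g' at position 3: consonant
  'j' at position 4: consonant
Total vowels: 0

0


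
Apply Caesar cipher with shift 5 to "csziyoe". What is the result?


Caesar cipher: shift "csziyoe" by 5
  'c' (pos 2) + 5 = pos 7 = 'h'
  's' (pos 18) + 5 = pos 23 = 'x'
  'z' (pos 25) + 5 = pos 4 = 'e'
  'i' (pos 8) + 5 = pos 13 = 'n'
  'y' (pos 24) + 5 = pos 3 = 'd'
  'o' (pos 14) + 5 = pos 19 = 't'
  'e' (pos 4) + 5 = pos 9 = 'j'
Result: hxendtj

hxendtj


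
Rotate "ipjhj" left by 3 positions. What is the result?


Input: "ipjhj", rotate left by 3
First 3 characters: "ipj"
Remaining characters: "hj"
Concatenate remaining + first: "hj" + "ipj" = "hjipj"

hjipj


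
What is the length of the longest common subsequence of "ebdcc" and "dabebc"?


LCS of "ebdcc" and "dabebc"
DP table:
           d    a    b    e    b    c
      0    0    0    0    0    0    0
  e   0    0    0    0    1    1    1
  b   0    0    0    1    1    2    2
  d   0    1    1    1    1    2    2
  c   0    1    1    1    1    2    3
  c   0    1    1    1    1    2    3
LCS length = dp[5][6] = 3

3


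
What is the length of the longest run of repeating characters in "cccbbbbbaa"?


Input: "cccbbbbbaa"
Scanning for longest run:
  Position 1 ('c'): continues run of 'c', length=2
  Position 2 ('c'): continues run of 'c', length=3
  Position 3 ('b'): new char, reset run to 1
  Position 4 ('b'): continues run of 'b', length=2
  Position 5 ('b'): continues run of 'b', length=3
  Position 6 ('b'): continues run of 'b', length=4
  Position 7 ('b'): continues run of 'b', length=5
  Position 8 ('a'): new char, reset run to 1
  Position 9 ('a'): continues run of 'a', length=2
Longest run: 'b' with length 5

5


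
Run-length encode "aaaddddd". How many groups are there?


Input: aaaddddd
Scanning for consecutive runs:
  Group 1: 'a' x 3 (positions 0-2)
  Group 2: 'd' x 5 (positions 3-7)
Total groups: 2

2


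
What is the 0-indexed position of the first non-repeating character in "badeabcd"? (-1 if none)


Input: badeabcd
Character frequencies:
  'a': 2
  'b': 2
  'c': 1
  'd': 2
  'e': 1
Scanning left to right for freq == 1:
  Position 0 ('b'): freq=2, skip
  Position 1 ('a'): freq=2, skip
  Position 2 ('d'): freq=2, skip
  Position 3 ('e'): unique! => answer = 3

3


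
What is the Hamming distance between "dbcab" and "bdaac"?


Comparing "dbcab" and "bdaac" position by position:
  Position 0: 'd' vs 'b' => differ
  Position 1: 'b' vs 'd' => differ
  Position 2: 'c' vs 'a' => differ
  Position 3: 'a' vs 'a' => same
  Position 4: 'b' vs 'c' => differ
Total differences (Hamming distance): 4

4


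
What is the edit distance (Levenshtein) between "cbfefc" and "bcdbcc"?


Computing edit distance: "cbfefc" -> "bcdbcc"
DP table:
           b    c    d    b    c    c
      0    1    2    3    4    5    6
  c   1    1    1    2    3    4    5
  b   2    1    2    2    2    3    4
  f   3    2    2    3    3    3    4
  e   4    3    3    3    4    4    4
  f   5    4    4    4    4    5    5
  c   6    5    4    5    5    4    5
Edit distance = dp[6][6] = 5

5


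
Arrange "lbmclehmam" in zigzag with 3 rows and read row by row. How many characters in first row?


Zigzag "lbmclehmam" into 3 rows:
Placing characters:
  'l' => row 0
  'b' => row 1
  'm' => row 2
  'c' => row 1
  'l' => row 0
  'e' => row 1
  'h' => row 2
  'm' => row 1
  'a' => row 0
  'm' => row 1
Rows:
  Row 0: "lla"
  Row 1: "bcemm"
  Row 2: "mh"
First row length: 3

3


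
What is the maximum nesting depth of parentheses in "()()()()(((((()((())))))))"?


Input: "()()()()(((((()((())))))))"
Tracking depth:
  Position 0 '(': depth becomes 1
  Position 1 ')': depth becomes 0
  Position 2 '(': depth becomes 1
  Position 3 ')': depth becomes 0
  Position 4 '(': depth becomes 1
  Position 5 ')': depth becomes 0
  Position 6 '(': depth becomes 1
  Position 7 ')': depth becomes 0
  Position 8 '(': depth becomes 1
  Position 9 '(': depth becomes 2
  Position 10 '(': depth becomes 3
  Position 11 '(': depth becomes 4
  Position 12 '(': depth becomes 5
  Position 13 '(': depth becomes 6
  Position 14 ')': depth becomes 5
  Position 15 '(': depth becomes 6
  Position 16 '(': depth becomes 7
  Position 17 '(': depth becomes 8
  Position 18 ')': depth becomes 7
  Position 19 ')': depth becomes 6
  Position 20 ')': depth becomes 5
  Position 21 ')': depth becomes 4
  Position 22 ')': depth becomes 3
  Position 23 ')': depth becomes 2
  Position 24 ')': depth becomes 1
  Position 25 ')': depth becomes 0
Maximum depth reached: 8

8


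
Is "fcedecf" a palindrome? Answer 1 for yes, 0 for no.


Input: fcedecf
Reversed: fcedecf
  Compare pos 0 ('f') with pos 6 ('f'): match
  Compare pos 1 ('c') with pos 5 ('c'): match
  Compare pos 2 ('e') with pos 4 ('e'): match
Result: palindrome

1


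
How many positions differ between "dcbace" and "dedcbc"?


Comparing "dcbace" and "dedcbc" position by position:
  Position 0: 'd' vs 'd' => same
  Position 1: 'c' vs 'e' => DIFFER
  Position 2: 'b' vs 'd' => DIFFER
  Position 3: 'a' vs 'c' => DIFFER
  Position 4: 'c' vs 'b' => DIFFER
  Position 5: 'e' vs 'c' => DIFFER
Positions that differ: 5

5


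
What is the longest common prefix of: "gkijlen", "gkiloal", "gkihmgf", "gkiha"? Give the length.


Words: gkijlen, gkiloal, gkihmgf, gkiha
  Position 0: all 'g' => match
  Position 1: all 'k' => match
  Position 2: all 'i' => match
  Position 3: ('j', 'l', 'h', 'h') => mismatch, stop
LCP = "gki" (length 3)

3


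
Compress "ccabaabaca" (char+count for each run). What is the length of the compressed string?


Input: ccabaabaca
Runs:
  'c' x 2 => "c2"
  'a' x 1 => "a1"
  'b' x 1 => "b1"
  'a' x 2 => "a2"
  'b' x 1 => "b1"
  'a' x 1 => "a1"
  'c' x 1 => "c1"
  'a' x 1 => "a1"
Compressed: "c2a1b1a2b1a1c1a1"
Compressed length: 16

16


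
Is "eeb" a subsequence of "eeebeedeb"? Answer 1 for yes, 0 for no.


Check if "eeb" is a subsequence of "eeebeedeb"
Greedy scan:
  Position 0 ('e'): matches sub[0] = 'e'
  Position 1 ('e'): matches sub[1] = 'e'
  Position 2 ('e'): no match needed
  Position 3 ('b'): matches sub[2] = 'b'
  Position 4 ('e'): no match needed
  Position 5 ('e'): no match needed
  Position 6 ('d'): no match needed
  Position 7 ('e'): no match needed
  Position 8 ('b'): no match needed
All 3 characters matched => is a subsequence

1


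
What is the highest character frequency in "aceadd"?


Input: aceadd
Character counts:
  'a': 2
  'c': 1
  'd': 2
  'e': 1
Maximum frequency: 2

2


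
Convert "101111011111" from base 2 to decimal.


Input: "101111011111" in base 2
Positional expansion:
  Digit '1' (value 1) x 2^11 = 2048
  Digit '0' (value 0) x 2^10 = 0
  Digit '1' (value 1) x 2^9 = 512
  Digit '1' (value 1) x 2^8 = 256
  Digit '1' (value 1) x 2^7 = 128
  Digit '1' (value 1) x 2^6 = 64
  Digit '0' (value 0) x 2^5 = 0
  Digit '1' (value 1) x 2^4 = 16
  Digit '1' (value 1) x 2^3 = 8
  Digit '1' (value 1) x 2^2 = 4
  Digit '1' (value 1) x 2^1 = 2
  Digit '1' (value 1) x 2^0 = 1
Sum = 3039

3039


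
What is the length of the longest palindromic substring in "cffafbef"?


Input: "cffafbef"
Checking substrings for palindromes:
  [2:5] "faf" (len 3) => palindrome
  [1:3] "ff" (len 2) => palindrome
Longest palindromic substring: "faf" with length 3

3


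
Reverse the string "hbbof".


Input: hbbof
Reading characters right to left:
  Position 4: 'f'
  Position 3: 'o'
  Position 2: 'b'
  Position 1: 'b'
  Position 0: 'h'
Reversed: fobbh

fobbh


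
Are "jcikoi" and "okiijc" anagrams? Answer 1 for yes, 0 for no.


Strings: "jcikoi", "okiijc"
Sorted first:  ciijko
Sorted second: ciijko
Sorted forms match => anagrams

1


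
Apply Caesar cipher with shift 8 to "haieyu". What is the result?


Caesar cipher: shift "haieyu" by 8
  'h' (pos 7) + 8 = pos 15 = 'p'
  'a' (pos 0) + 8 = pos 8 = 'i'
  'i' (pos 8) + 8 = pos 16 = 'q'
  'e' (pos 4) + 8 = pos 12 = 'm'
  'y' (pos 24) + 8 = pos 6 = 'g'
  'u' (pos 20) + 8 = pos 2 = 'c'
Result: piqmgc

piqmgc


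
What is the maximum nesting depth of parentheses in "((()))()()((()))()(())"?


Input: "((()))()()((()))()(())"
Tracking depth:
  Position 0 '(': depth becomes 1
  Position 1 '(': depth becomes 2
  Position 2 '(': depth becomes 3
  Position 3 ')': depth becomes 2
  Position 4 ')': depth becomes 1
  Position 5 ')': depth becomes 0
  Position 6 '(': depth becomes 1
  Position 7 ')': depth becomes 0
  Position 8 '(': depth becomes 1
  Position 9 ')': depth becomes 0
  Position 10 '(': depth becomes 1
  Position 11 '(': depth becomes 2
  Position 12 '(': depth becomes 3
  Position 13 ')': depth becomes 2
  Position 14 ')': depth becomes 1
  Position 15 ')': depth becomes 0
  Position 16 '(': depth becomes 1
  Position 17 ')': depth becomes 0
  Position 18 '(': depth becomes 1
  Position 19 '(': depth becomes 2
  Position 20 ')': depth becomes 1
  Position 21 ')': depth becomes 0
Maximum depth reached: 3

3


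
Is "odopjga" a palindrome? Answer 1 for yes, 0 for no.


Input: odopjga
Reversed: agjpodo
  Compare pos 0 ('o') with pos 6 ('a'): MISMATCH
  Compare pos 1 ('d') with pos 5 ('g'): MISMATCH
  Compare pos 2 ('o') with pos 4 ('j'): MISMATCH
Result: not a palindrome

0


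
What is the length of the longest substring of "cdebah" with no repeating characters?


Input: "cdebah"
Sliding window (track last position of each char):
  Position 0 ('c'): window [0,0] length 1 -- new best
  Position 1 ('d'): window [0,1] length 2 -- new best
  Position 2 ('e'): window [0,2] length 3 -- new best
  Position 3 ('b'): window [0,3] length 4 -- new best
  Position 4 ('a'): window [0,4] length 5 -- new best
  Position 5 ('h'): window [0,5] length 6 -- new best
Longest substring with no repeats: "cdebah" with length 6

6


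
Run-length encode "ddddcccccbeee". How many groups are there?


Input: ddddcccccbeee
Scanning for consecutive runs:
  Group 1: 'd' x 4 (positions 0-3)
  Group 2: 'c' x 5 (positions 4-8)
  Group 3: 'b' x 1 (positions 9-9)
  Group 4: 'e' x 3 (positions 10-12)
Total groups: 4

4


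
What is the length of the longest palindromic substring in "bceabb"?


Input: "bceabb"
Checking substrings for palindromes:
  [4:6] "bb" (len 2) => palindrome
Longest palindromic substring: "bb" with length 2

2


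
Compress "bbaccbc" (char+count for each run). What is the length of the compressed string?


Input: bbaccbc
Runs:
  'b' x 2 => "b2"
  'a' x 1 => "a1"
  'c' x 2 => "c2"
  'b' x 1 => "b1"
  'c' x 1 => "c1"
Compressed: "b2a1c2b1c1"
Compressed length: 10

10


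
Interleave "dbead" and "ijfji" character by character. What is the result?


Interleaving "dbead" and "ijfji":
  Position 0: 'd' from first, 'i' from second => "di"
  Position 1: 'b' from first, 'j' from second => "bj"
  Position 2: 'e' from first, 'f' from second => "ef"
  Position 3: 'a' from first, 'j' from second => "aj"
  Position 4: 'd' from first, 'i' from second => "di"
Result: dibjefajdi

dibjefajdi


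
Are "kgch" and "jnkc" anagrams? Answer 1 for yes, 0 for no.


Strings: "kgch", "jnkc"
Sorted first:  cghk
Sorted second: cjkn
Differ at position 1: 'g' vs 'j' => not anagrams

0


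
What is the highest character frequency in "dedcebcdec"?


Input: dedcebcdec
Character counts:
  'b': 1
  'c': 3
  'd': 3
  'e': 3
Maximum frequency: 3

3


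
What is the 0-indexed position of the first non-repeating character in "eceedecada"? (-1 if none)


Input: eceedecada
Character frequencies:
  'a': 2
  'c': 2
  'd': 2
  'e': 4
Scanning left to right for freq == 1:
  Position 0 ('e'): freq=4, skip
  Position 1 ('c'): freq=2, skip
  Position 2 ('e'): freq=4, skip
  Position 3 ('e'): freq=4, skip
  Position 4 ('d'): freq=2, skip
  Position 5 ('e'): freq=4, skip
  Position 6 ('c'): freq=2, skip
  Position 7 ('a'): freq=2, skip
  Position 8 ('d'): freq=2, skip
  Position 9 ('a'): freq=2, skip
  No unique character found => answer = -1

-1


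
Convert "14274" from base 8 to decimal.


Input: "14274" in base 8
Positional expansion:
  Digit '1' (value 1) x 8^4 = 4096
  Digit '4' (value 4) x 8^3 = 2048
  Digit '2' (value 2) x 8^2 = 128
  Digit '7' (value 7) x 8^1 = 56
  Digit '4' (value 4) x 8^0 = 4
Sum = 6332

6332


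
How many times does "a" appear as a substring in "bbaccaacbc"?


Searching for "a" in "bbaccaacbc"
Scanning each position:
  Position 0: "b" => no
  Position 1: "b" => no
  Position 2: "a" => MATCH
  Position 3: "c" => no
  Position 4: "c" => no
  Position 5: "a" => MATCH
  Position 6: "a" => MATCH
  Position 7: "c" => no
  Position 8: "b" => no
  Position 9: "c" => no
Total occurrences: 3

3


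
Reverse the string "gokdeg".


Input: gokdeg
Reading characters right to left:
  Position 5: 'g'
  Position 4: 'e'
  Position 3: 'd'
  Position 2: 'k'
  Position 1: 'o'
  Position 0: 'g'
Reversed: gedkog

gedkog


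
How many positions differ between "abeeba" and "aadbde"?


Comparing "abeeba" and "aadbde" position by position:
  Position 0: 'a' vs 'a' => same
  Position 1: 'b' vs 'a' => DIFFER
  Position 2: 'e' vs 'd' => DIFFER
  Position 3: 'e' vs 'b' => DIFFER
  Position 4: 'b' vs 'd' => DIFFER
  Position 5: 'a' vs 'e' => DIFFER
Positions that differ: 5

5


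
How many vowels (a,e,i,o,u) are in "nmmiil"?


Input: nmmiil
Checking each character:
  'n' at position 0: consonant
  'm' at position 1: consonant
  'm' at position 2: consonant
  'i' at position 3: vowel (running total: 1)
  'i' at position 4: vowel (running total: 2)
  'l' at position 5: consonant
Total vowels: 2

2


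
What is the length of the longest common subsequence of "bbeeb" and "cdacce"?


LCS of "bbeeb" and "cdacce"
DP table:
           c    d    a    c    c    e
      0    0    0    0    0    0    0
  b   0    0    0    0    0    0    0
  b   0    0    0    0    0    0    0
  e   0    0    0    0    0    0    1
  e   0    0    0    0    0    0    1
  b   0    0    0    0    0    0    1
LCS length = dp[5][6] = 1

1


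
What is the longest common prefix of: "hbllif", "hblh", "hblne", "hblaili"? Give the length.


Words: hbllif, hblh, hblne, hblaili
  Position 0: all 'h' => match
  Position 1: all 'b' => match
  Position 2: all 'l' => match
  Position 3: ('l', 'h', 'n', 'a') => mismatch, stop
LCP = "hbl" (length 3)

3


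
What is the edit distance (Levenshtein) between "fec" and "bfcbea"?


Computing edit distance: "fec" -> "bfcbea"
DP table:
           b    f    c    b    e    a
      0    1    2    3    4    5    6
  f   1    1    1    2    3    4    5
  e   2    2    2    2    3    3    4
  c   3    3    3    2    3    4    4
Edit distance = dp[3][6] = 4

4


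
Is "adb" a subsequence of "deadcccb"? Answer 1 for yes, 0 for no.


Check if "adb" is a subsequence of "deadcccb"
Greedy scan:
  Position 0 ('d'): no match needed
  Position 1 ('e'): no match needed
  Position 2 ('a'): matches sub[0] = 'a'
  Position 3 ('d'): matches sub[1] = 'd'
  Position 4 ('c'): no match needed
  Position 5 ('c'): no match needed
  Position 6 ('c'): no match needed
  Position 7 ('b'): matches sub[2] = 'b'
All 3 characters matched => is a subsequence

1


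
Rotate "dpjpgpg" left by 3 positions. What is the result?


Input: "dpjpgpg", rotate left by 3
First 3 characters: "dpj"
Remaining characters: "pgpg"
Concatenate remaining + first: "pgpg" + "dpj" = "pgpgdpj"

pgpgdpj


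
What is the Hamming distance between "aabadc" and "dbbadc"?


Comparing "aabadc" and "dbbadc" position by position:
  Position 0: 'a' vs 'd' => differ
  Position 1: 'a' vs 'b' => differ
  Position 2: 'b' vs 'b' => same
  Position 3: 'a' vs 'a' => same
  Position 4: 'd' vs 'd' => same
  Position 5: 'c' vs 'c' => same
Total differences (Hamming distance): 2

2


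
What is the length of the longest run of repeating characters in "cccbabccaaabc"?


Input: "cccbabccaaabc"
Scanning for longest run:
  Position 1 ('c'): continues run of 'c', length=2
  Position 2 ('c'): continues run of 'c', length=3
  Position 3 ('b'): new char, reset run to 1
  Position 4 ('a'): new char, reset run to 1
  Position 5 ('b'): new char, reset run to 1
  Position 6 ('c'): new char, reset run to 1
  Position 7 ('c'): continues run of 'c', length=2
  Position 8 ('a'): new char, reset run to 1
  Position 9 ('a'): continues run of 'a', length=2
  Position 10 ('a'): continues run of 'a', length=3
  Position 11 ('b'): new char, reset run to 1
  Position 12 ('c'): new char, reset run to 1
Longest run: 'c' with length 3

3


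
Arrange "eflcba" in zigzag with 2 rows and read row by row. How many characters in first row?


Zigzag "eflcba" into 2 rows:
Placing characters:
  'e' => row 0
  'f' => row 1
  'l' => row 0
  'c' => row 1
  'b' => row 0
  'a' => row 1
Rows:
  Row 0: "elb"
  Row 1: "fca"
First row length: 3

3


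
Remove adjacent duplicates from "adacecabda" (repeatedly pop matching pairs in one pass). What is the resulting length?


Input: adacecabda
Stack-based adjacent duplicate removal:
  Read 'a': push. Stack: a
  Read 'd': push. Stack: ad
  Read 'a': push. Stack: ada
  Read 'c': push. Stack: adac
  Read 'e': push. Stack: adace
  Read 'c': push. Stack: adacec
  Read 'a': push. Stack: adaceca
  Read 'b': push. Stack: adacecab
  Read 'd': push. Stack: adacecabd
  Read 'a': push. Stack: adacecabda
Final stack: "adacecabda" (length 10)

10


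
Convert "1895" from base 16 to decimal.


Input: "1895" in base 16
Positional expansion:
  Digit '1' (value 1) x 16^3 = 4096
  Digit '8' (value 8) x 16^2 = 2048
  Digit '9' (value 9) x 16^1 = 144
  Digit '5' (value 5) x 16^0 = 5
Sum = 6293

6293


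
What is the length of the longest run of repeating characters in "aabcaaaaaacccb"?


Input: "aabcaaaaaacccb"
Scanning for longest run:
  Position 1 ('a'): continues run of 'a', length=2
  Position 2 ('b'): new char, reset run to 1
  Position 3 ('c'): new char, reset run to 1
  Position 4 ('a'): new char, reset run to 1
  Position 5 ('a'): continues run of 'a', length=2
  Position 6 ('a'): continues run of 'a', length=3
  Position 7 ('a'): continues run of 'a', length=4
  Position 8 ('a'): continues run of 'a', length=5
  Position 9 ('a'): continues run of 'a', length=6
  Position 10 ('c'): new char, reset run to 1
  Position 11 ('c'): continues run of 'c', length=2
  Position 12 ('c'): continues run of 'c', length=3
  Position 13 ('b'): new char, reset run to 1
Longest run: 'a' with length 6

6


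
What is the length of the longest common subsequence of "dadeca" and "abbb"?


LCS of "dadeca" and "abbb"
DP table:
           a    b    b    b
      0    0    0    0    0
  d   0    0    0    0    0
  a   0    1    1    1    1
  d   0    1    1    1    1
  e   0    1    1    1    1
  c   0    1    1    1    1
  a   0    1    1    1    1
LCS length = dp[6][4] = 1

1


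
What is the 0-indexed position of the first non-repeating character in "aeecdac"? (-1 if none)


Input: aeecdac
Character frequencies:
  'a': 2
  'c': 2
  'd': 1
  'e': 2
Scanning left to right for freq == 1:
  Position 0 ('a'): freq=2, skip
  Position 1 ('e'): freq=2, skip
  Position 2 ('e'): freq=2, skip
  Position 3 ('c'): freq=2, skip
  Position 4 ('d'): unique! => answer = 4

4


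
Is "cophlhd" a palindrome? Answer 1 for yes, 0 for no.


Input: cophlhd
Reversed: dhlhpoc
  Compare pos 0 ('c') with pos 6 ('d'): MISMATCH
  Compare pos 1 ('o') with pos 5 ('h'): MISMATCH
  Compare pos 2 ('p') with pos 4 ('l'): MISMATCH
Result: not a palindrome

0


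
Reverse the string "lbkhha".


Input: lbkhha
Reading characters right to left:
  Position 5: 'a'
  Position 4: 'h'
  Position 3: 'h'
  Position 2: 'k'
  Position 1: 'b'
  Position 0: 'l'
Reversed: ahhkbl

ahhkbl


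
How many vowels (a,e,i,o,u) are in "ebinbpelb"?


Input: ebinbpelb
Checking each character:
  'e' at position 0: vowel (running total: 1)
  'b' at position 1: consonant
  'i' at position 2: vowel (running total: 2)
  'n' at position 3: consonant
  'b' at position 4: consonant
  'p' at position 5: consonant
  'e' at position 6: vowel (running total: 3)
  'l' at position 7: consonant
  'b' at position 8: consonant
Total vowels: 3

3


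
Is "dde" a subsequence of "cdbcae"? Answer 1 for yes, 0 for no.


Check if "dde" is a subsequence of "cdbcae"
Greedy scan:
  Position 0 ('c'): no match needed
  Position 1 ('d'): matches sub[0] = 'd'
  Position 2 ('b'): no match needed
  Position 3 ('c'): no match needed
  Position 4 ('a'): no match needed
  Position 5 ('e'): no match needed
Only matched 1/3 characters => not a subsequence

0


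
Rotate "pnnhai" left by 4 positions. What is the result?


Input: "pnnhai", rotate left by 4
First 4 characters: "pnnh"
Remaining characters: "ai"
Concatenate remaining + first: "ai" + "pnnh" = "aipnnh"

aipnnh


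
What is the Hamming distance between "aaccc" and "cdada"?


Comparing "aaccc" and "cdada" position by position:
  Position 0: 'a' vs 'c' => differ
  Position 1: 'a' vs 'd' => differ
  Position 2: 'c' vs 'a' => differ
  Position 3: 'c' vs 'd' => differ
  Position 4: 'c' vs 'a' => differ
Total differences (Hamming distance): 5

5


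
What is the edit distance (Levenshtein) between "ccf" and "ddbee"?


Computing edit distance: "ccf" -> "ddbee"
DP table:
           d    d    b    e    e
      0    1    2    3    4    5
  c   1    1    2    3    4    5
  c   2    2    2    3    4    5
  f   3    3    3    3    4    5
Edit distance = dp[3][5] = 5

5


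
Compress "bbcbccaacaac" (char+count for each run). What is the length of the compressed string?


Input: bbcbccaacaac
Runs:
  'b' x 2 => "b2"
  'c' x 1 => "c1"
  'b' x 1 => "b1"
  'c' x 2 => "c2"
  'a' x 2 => "a2"
  'c' x 1 => "c1"
  'a' x 2 => "a2"
  'c' x 1 => "c1"
Compressed: "b2c1b1c2a2c1a2c1"
Compressed length: 16

16


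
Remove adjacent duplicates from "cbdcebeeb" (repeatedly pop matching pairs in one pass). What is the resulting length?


Input: cbdcebeeb
Stack-based adjacent duplicate removal:
  Read 'c': push. Stack: c
  Read 'b': push. Stack: cb
  Read 'd': push. Stack: cbd
  Read 'c': push. Stack: cbdc
  Read 'e': push. Stack: cbdce
  Read 'b': push. Stack: cbdceb
  Read 'e': push. Stack: cbdcebe
  Read 'e': matches stack top 'e' => pop. Stack: cbdceb
  Read 'b': matches stack top 'b' => pop. Stack: cbdce
Final stack: "cbdce" (length 5)

5


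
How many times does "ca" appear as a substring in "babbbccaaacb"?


Searching for "ca" in "babbbccaaacb"
Scanning each position:
  Position 0: "ba" => no
  Position 1: "ab" => no
  Position 2: "bb" => no
  Position 3: "bb" => no
  Position 4: "bc" => no
  Position 5: "cc" => no
  Position 6: "ca" => MATCH
  Position 7: "aa" => no
  Position 8: "aa" => no
  Position 9: "ac" => no
  Position 10: "cb" => no
Total occurrences: 1

1


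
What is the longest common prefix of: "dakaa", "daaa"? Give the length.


Words: dakaa, daaa
  Position 0: all 'd' => match
  Position 1: all 'a' => match
  Position 2: ('k', 'a') => mismatch, stop
LCP = "da" (length 2)

2


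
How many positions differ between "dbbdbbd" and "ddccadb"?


Comparing "dbbdbbd" and "ddccadb" position by position:
  Position 0: 'd' vs 'd' => same
  Position 1: 'b' vs 'd' => DIFFER
  Position 2: 'b' vs 'c' => DIFFER
  Position 3: 'd' vs 'c' => DIFFER
  Position 4: 'b' vs 'a' => DIFFER
  Position 5: 'b' vs 'd' => DIFFER
  Position 6: 'd' vs 'b' => DIFFER
Positions that differ: 6

6


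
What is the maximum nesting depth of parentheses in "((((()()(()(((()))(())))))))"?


Input: "((((()()(()(((()))(())))))))"
Tracking depth:
  Position 0 '(': depth becomes 1
  Position 1 '(': depth becomes 2
  Position 2 '(': depth becomes 3
  Position 3 '(': depth becomes 4
  Position 4 '(': depth becomes 5
  Position 5 ')': depth becomes 4
  Position 6 '(': depth becomes 5
  Position 7 ')': depth becomes 4
  Position 8 '(': depth becomes 5
  Position 9 '(': depth becomes 6
  Position 10 ')': depth becomes 5
  Position 11 '(': depth becomes 6
  Position 12 '(': depth becomes 7
  Position 13 '(': depth becomes 8
  Position 14 '(': depth becomes 9
  Position 15 ')': depth becomes 8
  Position 16 ')': depth becomes 7
  Position 17 ')': depth becomes 6
  Position 18 '(': depth becomes 7
  Position 19 '(': depth becomes 8
  Position 20 ')': depth becomes 7
  Position 21 ')': depth becomes 6
  Position 22 ')': depth becomes 5
  Position 23 ')': depth becomes 4
  Position 24 ')': depth becomes 3
  Position 25 ')': depth becomes 2
  Position 26 ')': depth becomes 1
  Position 27 ')': depth becomes 0
Maximum depth reached: 9

9


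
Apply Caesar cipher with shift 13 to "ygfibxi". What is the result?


Caesar cipher: shift "ygfibxi" by 13
  'y' (pos 24) + 13 = pos 11 = 'l'
  'g' (pos 6) + 13 = pos 19 = 't'
  'f' (pos 5) + 13 = pos 18 = 's'
  'i' (pos 8) + 13 = pos 21 = 'v'
  'b' (pos 1) + 13 = pos 14 = 'o'
  'x' (pos 23) + 13 = pos 10 = 'k'
  'i' (pos 8) + 13 = pos 21 = 'v'
Result: ltsvokv

ltsvokv


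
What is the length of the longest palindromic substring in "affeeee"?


Input: "affeeee"
Checking substrings for palindromes:
  [3:7] "eeee" (len 4) => palindrome
  [3:6] "eee" (len 3) => palindrome
  [4:7] "eee" (len 3) => palindrome
  [1:3] "ff" (len 2) => palindrome
  [3:5] "ee" (len 2) => palindrome
  [4:6] "ee" (len 2) => palindrome
Longest palindromic substring: "eeee" with length 4

4


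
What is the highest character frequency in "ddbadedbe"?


Input: ddbadedbe
Character counts:
  'a': 1
  'b': 2
  'd': 4
  'e': 2
Maximum frequency: 4

4


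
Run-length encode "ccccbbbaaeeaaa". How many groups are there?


Input: ccccbbbaaeeaaa
Scanning for consecutive runs:
  Group 1: 'c' x 4 (positions 0-3)
  Group 2: 'b' x 3 (positions 4-6)
  Group 3: 'a' x 2 (positions 7-8)
  Group 4: 'e' x 2 (positions 9-10)
  Group 5: 'a' x 3 (positions 11-13)
Total groups: 5

5


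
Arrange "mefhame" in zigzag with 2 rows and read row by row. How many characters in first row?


Zigzag "mefhame" into 2 rows:
Placing characters:
  'm' => row 0
  'e' => row 1
  'f' => row 0
  'h' => row 1
  'a' => row 0
  'm' => row 1
  'e' => row 0
Rows:
  Row 0: "mfae"
  Row 1: "ehm"
First row length: 4

4


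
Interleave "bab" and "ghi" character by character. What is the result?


Interleaving "bab" and "ghi":
  Position 0: 'b' from first, 'g' from second => "bg"
  Position 1: 'a' from first, 'h' from second => "ah"
  Position 2: 'b' from first, 'i' from second => "bi"
Result: bgahbi

bgahbi


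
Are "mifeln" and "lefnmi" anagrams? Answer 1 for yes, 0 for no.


Strings: "mifeln", "lefnmi"
Sorted first:  efilmn
Sorted second: efilmn
Sorted forms match => anagrams

1


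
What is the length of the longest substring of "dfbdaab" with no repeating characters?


Input: "dfbdaab"
Sliding window (track last position of each char):
  Position 0 ('d'): window [0,0] length 1 -- new best
  Position 1 ('f'): window [0,1] length 2 -- new best
  Position 2 ('b'): window [0,2] length 3 -- new best
  Position 3 ('d'): repeat (last at 0), move window start to 1
  Position 3 ('d'): window [1,3] length 3
  Position 4 ('a'): window [1,4] length 4 -- new best
  Position 5 ('a'): repeat (last at 4), move window start to 5
  Position 5 ('a'): window [5,5] length 1
  Position 6 ('b'): window [5,6] length 2
Longest substring with no repeats: "fbda" with length 4

4


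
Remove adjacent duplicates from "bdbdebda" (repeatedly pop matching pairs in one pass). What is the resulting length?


Input: bdbdebda
Stack-based adjacent duplicate removal:
  Read 'b': push. Stack: b
  Read 'd': push. Stack: bd
  Read 'b': push. Stack: bdb
  Read 'd': push. Stack: bdbd
  Read 'e': push. Stack: bdbde
  Read 'b': push. Stack: bdbdeb
  Read 'd': push. Stack: bdbdebd
  Read 'a': push. Stack: bdbdebda
Final stack: "bdbdebda" (length 8)

8
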